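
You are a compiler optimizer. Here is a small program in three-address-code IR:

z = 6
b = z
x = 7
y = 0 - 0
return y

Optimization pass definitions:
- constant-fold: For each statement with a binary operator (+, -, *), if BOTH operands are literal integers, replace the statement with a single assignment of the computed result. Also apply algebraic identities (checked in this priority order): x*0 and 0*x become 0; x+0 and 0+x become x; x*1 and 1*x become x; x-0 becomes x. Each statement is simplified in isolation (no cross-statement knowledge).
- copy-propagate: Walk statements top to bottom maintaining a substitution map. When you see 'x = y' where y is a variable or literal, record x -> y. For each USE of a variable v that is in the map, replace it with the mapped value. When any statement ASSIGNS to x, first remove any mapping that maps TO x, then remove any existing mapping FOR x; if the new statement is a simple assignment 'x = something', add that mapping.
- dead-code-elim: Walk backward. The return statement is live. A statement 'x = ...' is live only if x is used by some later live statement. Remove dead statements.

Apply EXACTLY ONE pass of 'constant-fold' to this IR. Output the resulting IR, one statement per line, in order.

Applying constant-fold statement-by-statement:
  [1] z = 6  (unchanged)
  [2] b = z  (unchanged)
  [3] x = 7  (unchanged)
  [4] y = 0 - 0  -> y = 0
  [5] return y  (unchanged)
Result (5 stmts):
  z = 6
  b = z
  x = 7
  y = 0
  return y

Answer: z = 6
b = z
x = 7
y = 0
return y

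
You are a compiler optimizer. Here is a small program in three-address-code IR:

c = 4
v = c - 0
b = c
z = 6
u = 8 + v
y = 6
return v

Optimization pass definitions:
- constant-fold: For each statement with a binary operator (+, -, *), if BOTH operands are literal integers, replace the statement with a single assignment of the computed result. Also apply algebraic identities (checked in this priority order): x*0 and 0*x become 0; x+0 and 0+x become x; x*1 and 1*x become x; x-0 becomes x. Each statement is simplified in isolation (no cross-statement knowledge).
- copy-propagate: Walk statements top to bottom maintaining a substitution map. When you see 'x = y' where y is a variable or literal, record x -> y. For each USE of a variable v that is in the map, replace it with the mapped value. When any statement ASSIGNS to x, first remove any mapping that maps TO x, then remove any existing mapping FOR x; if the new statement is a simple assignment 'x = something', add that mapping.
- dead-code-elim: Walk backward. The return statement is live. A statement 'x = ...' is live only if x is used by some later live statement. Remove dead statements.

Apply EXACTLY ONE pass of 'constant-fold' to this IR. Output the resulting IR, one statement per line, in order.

Answer: c = 4
v = c
b = c
z = 6
u = 8 + v
y = 6
return v

Derivation:
Applying constant-fold statement-by-statement:
  [1] c = 4  (unchanged)
  [2] v = c - 0  -> v = c
  [3] b = c  (unchanged)
  [4] z = 6  (unchanged)
  [5] u = 8 + v  (unchanged)
  [6] y = 6  (unchanged)
  [7] return v  (unchanged)
Result (7 stmts):
  c = 4
  v = c
  b = c
  z = 6
  u = 8 + v
  y = 6
  return v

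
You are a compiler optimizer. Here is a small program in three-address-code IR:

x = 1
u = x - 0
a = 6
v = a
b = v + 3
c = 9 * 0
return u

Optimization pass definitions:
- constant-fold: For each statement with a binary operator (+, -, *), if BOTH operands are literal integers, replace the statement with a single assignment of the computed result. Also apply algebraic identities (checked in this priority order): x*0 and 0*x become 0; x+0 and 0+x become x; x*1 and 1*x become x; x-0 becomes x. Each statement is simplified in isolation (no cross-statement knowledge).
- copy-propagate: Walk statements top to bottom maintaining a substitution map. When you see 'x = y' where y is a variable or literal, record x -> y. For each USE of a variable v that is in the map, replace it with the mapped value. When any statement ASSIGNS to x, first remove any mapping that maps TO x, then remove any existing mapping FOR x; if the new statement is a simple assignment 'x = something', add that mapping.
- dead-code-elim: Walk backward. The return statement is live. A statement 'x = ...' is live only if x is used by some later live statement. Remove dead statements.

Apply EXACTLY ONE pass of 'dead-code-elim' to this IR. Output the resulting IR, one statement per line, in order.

Applying dead-code-elim statement-by-statement:
  [7] return u  -> KEEP (return); live=['u']
  [6] c = 9 * 0  -> DEAD (c not live)
  [5] b = v + 3  -> DEAD (b not live)
  [4] v = a  -> DEAD (v not live)
  [3] a = 6  -> DEAD (a not live)
  [2] u = x - 0  -> KEEP; live=['x']
  [1] x = 1  -> KEEP; live=[]
Result (3 stmts):
  x = 1
  u = x - 0
  return u

Answer: x = 1
u = x - 0
return u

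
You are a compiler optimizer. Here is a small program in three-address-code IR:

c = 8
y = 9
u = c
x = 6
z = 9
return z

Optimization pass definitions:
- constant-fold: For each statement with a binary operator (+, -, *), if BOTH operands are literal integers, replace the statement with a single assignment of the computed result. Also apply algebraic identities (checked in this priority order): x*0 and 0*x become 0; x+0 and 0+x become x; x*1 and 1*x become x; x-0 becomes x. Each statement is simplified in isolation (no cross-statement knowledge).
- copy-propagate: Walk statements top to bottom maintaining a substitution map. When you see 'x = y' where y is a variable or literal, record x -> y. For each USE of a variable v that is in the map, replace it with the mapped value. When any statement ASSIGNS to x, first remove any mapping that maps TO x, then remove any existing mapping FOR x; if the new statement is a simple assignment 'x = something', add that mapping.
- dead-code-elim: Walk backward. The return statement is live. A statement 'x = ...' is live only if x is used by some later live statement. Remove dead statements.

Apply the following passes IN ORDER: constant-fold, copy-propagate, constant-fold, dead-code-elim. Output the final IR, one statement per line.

Initial IR:
  c = 8
  y = 9
  u = c
  x = 6
  z = 9
  return z
After constant-fold (6 stmts):
  c = 8
  y = 9
  u = c
  x = 6
  z = 9
  return z
After copy-propagate (6 stmts):
  c = 8
  y = 9
  u = 8
  x = 6
  z = 9
  return 9
After constant-fold (6 stmts):
  c = 8
  y = 9
  u = 8
  x = 6
  z = 9
  return 9
After dead-code-elim (1 stmts):
  return 9

Answer: return 9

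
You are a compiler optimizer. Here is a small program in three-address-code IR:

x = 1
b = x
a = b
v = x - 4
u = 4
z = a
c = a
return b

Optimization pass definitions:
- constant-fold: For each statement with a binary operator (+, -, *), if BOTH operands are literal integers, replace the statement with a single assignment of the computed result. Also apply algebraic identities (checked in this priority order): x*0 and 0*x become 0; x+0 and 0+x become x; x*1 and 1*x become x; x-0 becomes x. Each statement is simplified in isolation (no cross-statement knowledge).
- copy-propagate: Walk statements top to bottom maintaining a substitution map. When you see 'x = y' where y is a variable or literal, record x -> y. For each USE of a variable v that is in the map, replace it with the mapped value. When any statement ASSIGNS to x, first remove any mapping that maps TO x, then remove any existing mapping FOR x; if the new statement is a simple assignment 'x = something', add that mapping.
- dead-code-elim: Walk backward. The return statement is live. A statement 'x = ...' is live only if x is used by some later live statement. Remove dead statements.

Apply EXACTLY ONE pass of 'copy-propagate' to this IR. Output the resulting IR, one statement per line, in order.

Answer: x = 1
b = 1
a = 1
v = 1 - 4
u = 4
z = 1
c = 1
return 1

Derivation:
Applying copy-propagate statement-by-statement:
  [1] x = 1  (unchanged)
  [2] b = x  -> b = 1
  [3] a = b  -> a = 1
  [4] v = x - 4  -> v = 1 - 4
  [5] u = 4  (unchanged)
  [6] z = a  -> z = 1
  [7] c = a  -> c = 1
  [8] return b  -> return 1
Result (8 stmts):
  x = 1
  b = 1
  a = 1
  v = 1 - 4
  u = 4
  z = 1
  c = 1
  return 1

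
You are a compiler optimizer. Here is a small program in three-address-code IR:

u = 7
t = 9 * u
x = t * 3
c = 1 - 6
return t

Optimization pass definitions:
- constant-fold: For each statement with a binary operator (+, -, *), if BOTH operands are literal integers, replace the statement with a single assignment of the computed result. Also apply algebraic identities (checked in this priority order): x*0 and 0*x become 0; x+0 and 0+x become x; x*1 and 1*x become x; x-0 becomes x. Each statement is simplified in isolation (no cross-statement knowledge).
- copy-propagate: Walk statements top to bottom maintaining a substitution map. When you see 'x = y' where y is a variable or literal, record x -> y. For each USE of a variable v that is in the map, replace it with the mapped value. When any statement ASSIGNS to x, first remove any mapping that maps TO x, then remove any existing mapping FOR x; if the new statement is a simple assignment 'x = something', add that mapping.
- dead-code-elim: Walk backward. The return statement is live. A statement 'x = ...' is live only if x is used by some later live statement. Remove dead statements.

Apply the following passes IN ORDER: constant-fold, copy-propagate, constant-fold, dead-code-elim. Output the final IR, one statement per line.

Initial IR:
  u = 7
  t = 9 * u
  x = t * 3
  c = 1 - 6
  return t
After constant-fold (5 stmts):
  u = 7
  t = 9 * u
  x = t * 3
  c = -5
  return t
After copy-propagate (5 stmts):
  u = 7
  t = 9 * 7
  x = t * 3
  c = -5
  return t
After constant-fold (5 stmts):
  u = 7
  t = 63
  x = t * 3
  c = -5
  return t
After dead-code-elim (2 stmts):
  t = 63
  return t

Answer: t = 63
return t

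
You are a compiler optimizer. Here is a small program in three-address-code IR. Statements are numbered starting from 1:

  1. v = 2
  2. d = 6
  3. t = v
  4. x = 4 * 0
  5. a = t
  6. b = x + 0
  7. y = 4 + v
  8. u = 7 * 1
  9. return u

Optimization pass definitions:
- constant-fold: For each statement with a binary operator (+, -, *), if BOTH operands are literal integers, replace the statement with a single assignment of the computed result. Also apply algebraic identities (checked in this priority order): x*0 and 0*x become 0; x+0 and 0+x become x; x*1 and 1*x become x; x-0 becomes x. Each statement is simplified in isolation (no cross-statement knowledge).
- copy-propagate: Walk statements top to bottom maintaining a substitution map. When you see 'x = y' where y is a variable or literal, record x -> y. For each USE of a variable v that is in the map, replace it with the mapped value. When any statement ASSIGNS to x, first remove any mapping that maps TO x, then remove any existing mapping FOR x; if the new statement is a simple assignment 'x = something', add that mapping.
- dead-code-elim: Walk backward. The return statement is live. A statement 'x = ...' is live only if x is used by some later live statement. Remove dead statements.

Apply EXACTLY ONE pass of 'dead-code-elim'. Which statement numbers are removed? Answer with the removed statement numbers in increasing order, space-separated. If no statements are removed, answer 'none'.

Answer: 1 2 3 4 5 6 7

Derivation:
Backward liveness scan:
Stmt 1 'v = 2': DEAD (v not in live set [])
Stmt 2 'd = 6': DEAD (d not in live set [])
Stmt 3 't = v': DEAD (t not in live set [])
Stmt 4 'x = 4 * 0': DEAD (x not in live set [])
Stmt 5 'a = t': DEAD (a not in live set [])
Stmt 6 'b = x + 0': DEAD (b not in live set [])
Stmt 7 'y = 4 + v': DEAD (y not in live set [])
Stmt 8 'u = 7 * 1': KEEP (u is live); live-in = []
Stmt 9 'return u': KEEP (return); live-in = ['u']
Removed statement numbers: [1, 2, 3, 4, 5, 6, 7]
Surviving IR:
  u = 7 * 1
  return u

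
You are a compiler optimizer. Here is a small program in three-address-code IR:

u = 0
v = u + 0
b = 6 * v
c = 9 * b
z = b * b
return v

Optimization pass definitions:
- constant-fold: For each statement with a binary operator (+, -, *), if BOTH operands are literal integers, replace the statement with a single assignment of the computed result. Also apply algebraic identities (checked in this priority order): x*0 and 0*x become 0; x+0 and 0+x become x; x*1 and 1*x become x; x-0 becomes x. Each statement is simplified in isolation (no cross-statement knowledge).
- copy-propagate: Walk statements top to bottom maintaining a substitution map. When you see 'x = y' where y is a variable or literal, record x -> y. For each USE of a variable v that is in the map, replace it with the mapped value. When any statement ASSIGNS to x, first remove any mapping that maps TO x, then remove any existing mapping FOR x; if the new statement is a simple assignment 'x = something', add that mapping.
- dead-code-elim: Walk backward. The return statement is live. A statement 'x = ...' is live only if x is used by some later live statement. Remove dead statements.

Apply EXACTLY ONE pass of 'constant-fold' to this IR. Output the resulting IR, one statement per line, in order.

Answer: u = 0
v = u
b = 6 * v
c = 9 * b
z = b * b
return v

Derivation:
Applying constant-fold statement-by-statement:
  [1] u = 0  (unchanged)
  [2] v = u + 0  -> v = u
  [3] b = 6 * v  (unchanged)
  [4] c = 9 * b  (unchanged)
  [5] z = b * b  (unchanged)
  [6] return v  (unchanged)
Result (6 stmts):
  u = 0
  v = u
  b = 6 * v
  c = 9 * b
  z = b * b
  return v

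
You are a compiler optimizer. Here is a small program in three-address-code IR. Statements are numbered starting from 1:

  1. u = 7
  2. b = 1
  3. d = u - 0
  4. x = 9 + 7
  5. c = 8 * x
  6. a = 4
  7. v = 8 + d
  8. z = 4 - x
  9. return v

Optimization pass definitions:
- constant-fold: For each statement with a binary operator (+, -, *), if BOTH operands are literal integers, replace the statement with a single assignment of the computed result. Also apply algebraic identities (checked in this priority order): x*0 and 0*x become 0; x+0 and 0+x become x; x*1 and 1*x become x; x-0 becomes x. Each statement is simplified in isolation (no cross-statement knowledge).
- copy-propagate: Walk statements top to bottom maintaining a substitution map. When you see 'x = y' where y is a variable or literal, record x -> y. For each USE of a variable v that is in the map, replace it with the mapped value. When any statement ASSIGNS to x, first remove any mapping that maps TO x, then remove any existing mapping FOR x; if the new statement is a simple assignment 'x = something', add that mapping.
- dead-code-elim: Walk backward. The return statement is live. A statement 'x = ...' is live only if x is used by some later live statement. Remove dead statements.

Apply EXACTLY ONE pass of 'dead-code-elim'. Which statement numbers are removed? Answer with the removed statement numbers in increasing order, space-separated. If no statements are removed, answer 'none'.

Answer: 2 4 5 6 8

Derivation:
Backward liveness scan:
Stmt 1 'u = 7': KEEP (u is live); live-in = []
Stmt 2 'b = 1': DEAD (b not in live set ['u'])
Stmt 3 'd = u - 0': KEEP (d is live); live-in = ['u']
Stmt 4 'x = 9 + 7': DEAD (x not in live set ['d'])
Stmt 5 'c = 8 * x': DEAD (c not in live set ['d'])
Stmt 6 'a = 4': DEAD (a not in live set ['d'])
Stmt 7 'v = 8 + d': KEEP (v is live); live-in = ['d']
Stmt 8 'z = 4 - x': DEAD (z not in live set ['v'])
Stmt 9 'return v': KEEP (return); live-in = ['v']
Removed statement numbers: [2, 4, 5, 6, 8]
Surviving IR:
  u = 7
  d = u - 0
  v = 8 + d
  return v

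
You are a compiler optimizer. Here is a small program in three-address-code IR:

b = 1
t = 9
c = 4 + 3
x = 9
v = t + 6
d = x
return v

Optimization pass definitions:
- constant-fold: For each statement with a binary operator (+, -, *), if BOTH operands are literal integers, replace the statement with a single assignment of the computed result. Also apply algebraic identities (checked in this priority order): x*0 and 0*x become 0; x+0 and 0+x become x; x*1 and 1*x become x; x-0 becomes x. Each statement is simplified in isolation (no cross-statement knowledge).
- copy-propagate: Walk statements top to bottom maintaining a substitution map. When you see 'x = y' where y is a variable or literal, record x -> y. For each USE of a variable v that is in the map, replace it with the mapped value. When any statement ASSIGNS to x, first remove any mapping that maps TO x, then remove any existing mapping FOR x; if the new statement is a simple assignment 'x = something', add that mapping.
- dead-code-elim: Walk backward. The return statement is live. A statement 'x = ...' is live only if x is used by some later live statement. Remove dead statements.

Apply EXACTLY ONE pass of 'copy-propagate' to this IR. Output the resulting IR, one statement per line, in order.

Answer: b = 1
t = 9
c = 4 + 3
x = 9
v = 9 + 6
d = 9
return v

Derivation:
Applying copy-propagate statement-by-statement:
  [1] b = 1  (unchanged)
  [2] t = 9  (unchanged)
  [3] c = 4 + 3  (unchanged)
  [4] x = 9  (unchanged)
  [5] v = t + 6  -> v = 9 + 6
  [6] d = x  -> d = 9
  [7] return v  (unchanged)
Result (7 stmts):
  b = 1
  t = 9
  c = 4 + 3
  x = 9
  v = 9 + 6
  d = 9
  return v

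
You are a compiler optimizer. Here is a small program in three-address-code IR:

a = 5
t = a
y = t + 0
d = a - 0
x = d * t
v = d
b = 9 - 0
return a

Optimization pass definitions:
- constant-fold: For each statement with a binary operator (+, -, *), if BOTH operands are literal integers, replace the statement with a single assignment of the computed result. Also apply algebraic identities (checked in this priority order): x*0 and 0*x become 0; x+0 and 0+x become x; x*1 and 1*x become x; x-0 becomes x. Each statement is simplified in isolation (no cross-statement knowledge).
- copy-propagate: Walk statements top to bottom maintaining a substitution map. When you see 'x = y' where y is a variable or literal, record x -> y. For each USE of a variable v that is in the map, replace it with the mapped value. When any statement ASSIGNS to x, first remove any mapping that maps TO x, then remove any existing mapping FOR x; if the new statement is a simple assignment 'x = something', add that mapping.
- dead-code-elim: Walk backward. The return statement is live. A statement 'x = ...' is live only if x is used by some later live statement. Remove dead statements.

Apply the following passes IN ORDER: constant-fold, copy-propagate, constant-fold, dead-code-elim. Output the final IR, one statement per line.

Answer: return 5

Derivation:
Initial IR:
  a = 5
  t = a
  y = t + 0
  d = a - 0
  x = d * t
  v = d
  b = 9 - 0
  return a
After constant-fold (8 stmts):
  a = 5
  t = a
  y = t
  d = a
  x = d * t
  v = d
  b = 9
  return a
After copy-propagate (8 stmts):
  a = 5
  t = 5
  y = 5
  d = 5
  x = 5 * 5
  v = 5
  b = 9
  return 5
After constant-fold (8 stmts):
  a = 5
  t = 5
  y = 5
  d = 5
  x = 25
  v = 5
  b = 9
  return 5
After dead-code-elim (1 stmts):
  return 5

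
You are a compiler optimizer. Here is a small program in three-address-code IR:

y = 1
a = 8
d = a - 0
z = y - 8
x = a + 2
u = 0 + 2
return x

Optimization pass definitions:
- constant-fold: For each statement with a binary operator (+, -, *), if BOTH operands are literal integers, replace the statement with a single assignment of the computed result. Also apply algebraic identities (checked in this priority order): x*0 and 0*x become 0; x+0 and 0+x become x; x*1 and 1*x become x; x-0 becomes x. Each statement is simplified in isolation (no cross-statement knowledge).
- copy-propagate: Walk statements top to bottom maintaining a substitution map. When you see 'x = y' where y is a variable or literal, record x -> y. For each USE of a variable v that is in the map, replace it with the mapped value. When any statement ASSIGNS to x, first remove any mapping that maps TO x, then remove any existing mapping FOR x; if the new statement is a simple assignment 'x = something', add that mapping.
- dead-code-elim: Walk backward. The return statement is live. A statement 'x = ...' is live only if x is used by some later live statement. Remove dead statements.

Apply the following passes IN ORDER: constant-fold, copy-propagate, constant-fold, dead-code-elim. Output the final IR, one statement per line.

Initial IR:
  y = 1
  a = 8
  d = a - 0
  z = y - 8
  x = a + 2
  u = 0 + 2
  return x
After constant-fold (7 stmts):
  y = 1
  a = 8
  d = a
  z = y - 8
  x = a + 2
  u = 2
  return x
After copy-propagate (7 stmts):
  y = 1
  a = 8
  d = 8
  z = 1 - 8
  x = 8 + 2
  u = 2
  return x
After constant-fold (7 stmts):
  y = 1
  a = 8
  d = 8
  z = -7
  x = 10
  u = 2
  return x
After dead-code-elim (2 stmts):
  x = 10
  return x

Answer: x = 10
return x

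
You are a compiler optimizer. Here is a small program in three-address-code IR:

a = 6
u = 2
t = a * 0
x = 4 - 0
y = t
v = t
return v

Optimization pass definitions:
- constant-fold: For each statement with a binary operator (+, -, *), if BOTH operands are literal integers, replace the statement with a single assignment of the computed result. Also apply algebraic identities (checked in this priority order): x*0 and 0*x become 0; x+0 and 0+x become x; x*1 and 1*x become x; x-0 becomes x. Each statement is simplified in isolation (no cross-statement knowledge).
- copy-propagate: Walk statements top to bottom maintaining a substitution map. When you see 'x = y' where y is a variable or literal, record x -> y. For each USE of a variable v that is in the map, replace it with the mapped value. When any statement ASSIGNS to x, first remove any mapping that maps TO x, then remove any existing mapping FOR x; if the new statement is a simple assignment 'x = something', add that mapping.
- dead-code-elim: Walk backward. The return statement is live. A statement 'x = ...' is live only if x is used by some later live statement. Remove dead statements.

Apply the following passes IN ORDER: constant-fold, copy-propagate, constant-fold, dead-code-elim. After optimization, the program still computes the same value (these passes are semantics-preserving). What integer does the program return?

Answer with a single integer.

Initial IR:
  a = 6
  u = 2
  t = a * 0
  x = 4 - 0
  y = t
  v = t
  return v
After constant-fold (7 stmts):
  a = 6
  u = 2
  t = 0
  x = 4
  y = t
  v = t
  return v
After copy-propagate (7 stmts):
  a = 6
  u = 2
  t = 0
  x = 4
  y = 0
  v = 0
  return 0
After constant-fold (7 stmts):
  a = 6
  u = 2
  t = 0
  x = 4
  y = 0
  v = 0
  return 0
After dead-code-elim (1 stmts):
  return 0
Evaluate:
  a = 6  =>  a = 6
  u = 2  =>  u = 2
  t = a * 0  =>  t = 0
  x = 4 - 0  =>  x = 4
  y = t  =>  y = 0
  v = t  =>  v = 0
  return v = 0

Answer: 0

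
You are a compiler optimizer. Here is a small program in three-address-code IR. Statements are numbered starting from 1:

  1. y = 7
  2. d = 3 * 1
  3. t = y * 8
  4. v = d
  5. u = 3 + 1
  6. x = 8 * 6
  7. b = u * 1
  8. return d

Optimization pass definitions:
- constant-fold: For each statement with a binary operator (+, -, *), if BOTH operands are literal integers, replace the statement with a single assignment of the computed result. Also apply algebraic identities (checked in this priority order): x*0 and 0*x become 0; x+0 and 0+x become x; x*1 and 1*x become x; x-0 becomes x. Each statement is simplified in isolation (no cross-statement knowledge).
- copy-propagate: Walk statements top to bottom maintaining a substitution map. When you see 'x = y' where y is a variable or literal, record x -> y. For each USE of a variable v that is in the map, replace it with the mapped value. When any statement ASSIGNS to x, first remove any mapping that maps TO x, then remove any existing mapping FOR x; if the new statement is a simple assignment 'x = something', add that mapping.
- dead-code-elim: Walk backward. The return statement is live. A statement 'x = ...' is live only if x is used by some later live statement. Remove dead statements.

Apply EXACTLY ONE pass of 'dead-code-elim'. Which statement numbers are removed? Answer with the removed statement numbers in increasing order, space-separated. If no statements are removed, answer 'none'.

Backward liveness scan:
Stmt 1 'y = 7': DEAD (y not in live set [])
Stmt 2 'd = 3 * 1': KEEP (d is live); live-in = []
Stmt 3 't = y * 8': DEAD (t not in live set ['d'])
Stmt 4 'v = d': DEAD (v not in live set ['d'])
Stmt 5 'u = 3 + 1': DEAD (u not in live set ['d'])
Stmt 6 'x = 8 * 6': DEAD (x not in live set ['d'])
Stmt 7 'b = u * 1': DEAD (b not in live set ['d'])
Stmt 8 'return d': KEEP (return); live-in = ['d']
Removed statement numbers: [1, 3, 4, 5, 6, 7]
Surviving IR:
  d = 3 * 1
  return d

Answer: 1 3 4 5 6 7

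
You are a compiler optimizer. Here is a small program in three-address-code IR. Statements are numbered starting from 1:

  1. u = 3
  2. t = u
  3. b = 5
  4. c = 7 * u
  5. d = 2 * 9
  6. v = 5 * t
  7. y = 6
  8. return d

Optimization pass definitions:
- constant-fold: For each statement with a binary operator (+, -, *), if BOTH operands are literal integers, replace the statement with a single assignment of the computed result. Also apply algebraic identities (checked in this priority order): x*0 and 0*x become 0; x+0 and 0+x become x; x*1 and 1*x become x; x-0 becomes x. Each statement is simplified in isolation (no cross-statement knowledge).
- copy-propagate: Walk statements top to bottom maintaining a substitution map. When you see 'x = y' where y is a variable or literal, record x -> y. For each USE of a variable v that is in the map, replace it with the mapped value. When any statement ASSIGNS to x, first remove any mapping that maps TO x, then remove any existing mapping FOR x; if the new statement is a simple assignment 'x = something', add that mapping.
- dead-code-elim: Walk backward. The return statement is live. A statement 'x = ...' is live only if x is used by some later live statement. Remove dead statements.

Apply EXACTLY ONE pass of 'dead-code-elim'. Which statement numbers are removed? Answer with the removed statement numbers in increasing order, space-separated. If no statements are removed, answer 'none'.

Answer: 1 2 3 4 6 7

Derivation:
Backward liveness scan:
Stmt 1 'u = 3': DEAD (u not in live set [])
Stmt 2 't = u': DEAD (t not in live set [])
Stmt 3 'b = 5': DEAD (b not in live set [])
Stmt 4 'c = 7 * u': DEAD (c not in live set [])
Stmt 5 'd = 2 * 9': KEEP (d is live); live-in = []
Stmt 6 'v = 5 * t': DEAD (v not in live set ['d'])
Stmt 7 'y = 6': DEAD (y not in live set ['d'])
Stmt 8 'return d': KEEP (return); live-in = ['d']
Removed statement numbers: [1, 2, 3, 4, 6, 7]
Surviving IR:
  d = 2 * 9
  return d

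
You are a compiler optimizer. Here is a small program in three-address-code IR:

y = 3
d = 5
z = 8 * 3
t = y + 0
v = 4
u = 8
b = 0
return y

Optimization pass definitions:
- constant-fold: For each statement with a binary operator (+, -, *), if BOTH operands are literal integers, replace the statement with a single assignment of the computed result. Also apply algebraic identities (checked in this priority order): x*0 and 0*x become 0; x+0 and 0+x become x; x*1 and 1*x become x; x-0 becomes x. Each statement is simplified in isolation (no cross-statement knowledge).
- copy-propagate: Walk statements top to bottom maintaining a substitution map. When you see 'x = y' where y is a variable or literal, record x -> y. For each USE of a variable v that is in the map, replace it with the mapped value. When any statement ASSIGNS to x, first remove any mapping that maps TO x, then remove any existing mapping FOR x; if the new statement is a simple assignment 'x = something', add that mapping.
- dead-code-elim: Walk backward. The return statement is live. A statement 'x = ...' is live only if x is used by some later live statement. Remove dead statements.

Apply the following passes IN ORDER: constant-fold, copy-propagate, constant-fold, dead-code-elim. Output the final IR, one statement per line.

Initial IR:
  y = 3
  d = 5
  z = 8 * 3
  t = y + 0
  v = 4
  u = 8
  b = 0
  return y
After constant-fold (8 stmts):
  y = 3
  d = 5
  z = 24
  t = y
  v = 4
  u = 8
  b = 0
  return y
After copy-propagate (8 stmts):
  y = 3
  d = 5
  z = 24
  t = 3
  v = 4
  u = 8
  b = 0
  return 3
After constant-fold (8 stmts):
  y = 3
  d = 5
  z = 24
  t = 3
  v = 4
  u = 8
  b = 0
  return 3
After dead-code-elim (1 stmts):
  return 3

Answer: return 3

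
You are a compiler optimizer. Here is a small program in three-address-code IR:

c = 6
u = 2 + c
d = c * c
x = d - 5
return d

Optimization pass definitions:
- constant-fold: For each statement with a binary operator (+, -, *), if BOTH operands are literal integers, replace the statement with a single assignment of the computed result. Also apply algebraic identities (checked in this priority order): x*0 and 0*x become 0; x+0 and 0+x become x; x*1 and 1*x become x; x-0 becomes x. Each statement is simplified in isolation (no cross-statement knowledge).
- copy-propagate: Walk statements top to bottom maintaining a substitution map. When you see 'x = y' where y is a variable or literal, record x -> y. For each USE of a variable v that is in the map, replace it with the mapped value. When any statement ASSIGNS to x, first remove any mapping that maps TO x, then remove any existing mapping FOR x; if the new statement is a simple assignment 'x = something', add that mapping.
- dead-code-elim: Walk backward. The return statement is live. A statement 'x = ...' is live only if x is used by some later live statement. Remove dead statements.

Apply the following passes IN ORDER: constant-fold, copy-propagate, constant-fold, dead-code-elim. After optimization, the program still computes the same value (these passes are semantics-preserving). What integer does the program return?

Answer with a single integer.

Answer: 36

Derivation:
Initial IR:
  c = 6
  u = 2 + c
  d = c * c
  x = d - 5
  return d
After constant-fold (5 stmts):
  c = 6
  u = 2 + c
  d = c * c
  x = d - 5
  return d
After copy-propagate (5 stmts):
  c = 6
  u = 2 + 6
  d = 6 * 6
  x = d - 5
  return d
After constant-fold (5 stmts):
  c = 6
  u = 8
  d = 36
  x = d - 5
  return d
After dead-code-elim (2 stmts):
  d = 36
  return d
Evaluate:
  c = 6  =>  c = 6
  u = 2 + c  =>  u = 8
  d = c * c  =>  d = 36
  x = d - 5  =>  x = 31
  return d = 36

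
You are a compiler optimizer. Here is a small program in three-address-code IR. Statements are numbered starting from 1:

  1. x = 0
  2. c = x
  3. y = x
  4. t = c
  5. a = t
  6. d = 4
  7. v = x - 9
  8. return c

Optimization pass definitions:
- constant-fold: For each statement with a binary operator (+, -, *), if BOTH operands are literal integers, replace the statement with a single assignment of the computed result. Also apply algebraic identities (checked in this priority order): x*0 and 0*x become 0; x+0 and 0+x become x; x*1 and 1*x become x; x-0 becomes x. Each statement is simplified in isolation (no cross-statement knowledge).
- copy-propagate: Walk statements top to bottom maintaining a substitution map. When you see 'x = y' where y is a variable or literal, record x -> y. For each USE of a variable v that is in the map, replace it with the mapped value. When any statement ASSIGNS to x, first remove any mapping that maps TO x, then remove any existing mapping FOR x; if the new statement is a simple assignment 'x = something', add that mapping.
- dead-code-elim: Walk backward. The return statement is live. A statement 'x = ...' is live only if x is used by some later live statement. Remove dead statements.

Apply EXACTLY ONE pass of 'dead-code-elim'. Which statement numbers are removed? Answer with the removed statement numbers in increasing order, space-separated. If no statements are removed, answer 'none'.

Backward liveness scan:
Stmt 1 'x = 0': KEEP (x is live); live-in = []
Stmt 2 'c = x': KEEP (c is live); live-in = ['x']
Stmt 3 'y = x': DEAD (y not in live set ['c'])
Stmt 4 't = c': DEAD (t not in live set ['c'])
Stmt 5 'a = t': DEAD (a not in live set ['c'])
Stmt 6 'd = 4': DEAD (d not in live set ['c'])
Stmt 7 'v = x - 9': DEAD (v not in live set ['c'])
Stmt 8 'return c': KEEP (return); live-in = ['c']
Removed statement numbers: [3, 4, 5, 6, 7]
Surviving IR:
  x = 0
  c = x
  return c

Answer: 3 4 5 6 7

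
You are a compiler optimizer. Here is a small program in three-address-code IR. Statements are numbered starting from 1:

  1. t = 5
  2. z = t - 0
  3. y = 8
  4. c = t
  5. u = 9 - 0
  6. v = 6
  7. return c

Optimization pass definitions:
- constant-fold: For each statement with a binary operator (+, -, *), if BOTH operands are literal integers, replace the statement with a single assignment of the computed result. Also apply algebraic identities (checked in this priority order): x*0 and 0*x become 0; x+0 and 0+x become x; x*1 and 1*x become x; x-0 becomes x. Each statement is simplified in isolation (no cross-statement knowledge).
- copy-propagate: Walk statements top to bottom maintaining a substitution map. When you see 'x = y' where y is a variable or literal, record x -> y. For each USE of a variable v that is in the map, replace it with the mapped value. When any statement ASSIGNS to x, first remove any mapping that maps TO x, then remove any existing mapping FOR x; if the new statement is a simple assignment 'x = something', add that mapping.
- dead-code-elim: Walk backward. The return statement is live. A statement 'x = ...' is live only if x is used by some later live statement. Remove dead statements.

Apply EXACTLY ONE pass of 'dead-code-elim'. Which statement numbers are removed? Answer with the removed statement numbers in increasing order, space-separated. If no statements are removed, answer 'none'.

Backward liveness scan:
Stmt 1 't = 5': KEEP (t is live); live-in = []
Stmt 2 'z = t - 0': DEAD (z not in live set ['t'])
Stmt 3 'y = 8': DEAD (y not in live set ['t'])
Stmt 4 'c = t': KEEP (c is live); live-in = ['t']
Stmt 5 'u = 9 - 0': DEAD (u not in live set ['c'])
Stmt 6 'v = 6': DEAD (v not in live set ['c'])
Stmt 7 'return c': KEEP (return); live-in = ['c']
Removed statement numbers: [2, 3, 5, 6]
Surviving IR:
  t = 5
  c = t
  return c

Answer: 2 3 5 6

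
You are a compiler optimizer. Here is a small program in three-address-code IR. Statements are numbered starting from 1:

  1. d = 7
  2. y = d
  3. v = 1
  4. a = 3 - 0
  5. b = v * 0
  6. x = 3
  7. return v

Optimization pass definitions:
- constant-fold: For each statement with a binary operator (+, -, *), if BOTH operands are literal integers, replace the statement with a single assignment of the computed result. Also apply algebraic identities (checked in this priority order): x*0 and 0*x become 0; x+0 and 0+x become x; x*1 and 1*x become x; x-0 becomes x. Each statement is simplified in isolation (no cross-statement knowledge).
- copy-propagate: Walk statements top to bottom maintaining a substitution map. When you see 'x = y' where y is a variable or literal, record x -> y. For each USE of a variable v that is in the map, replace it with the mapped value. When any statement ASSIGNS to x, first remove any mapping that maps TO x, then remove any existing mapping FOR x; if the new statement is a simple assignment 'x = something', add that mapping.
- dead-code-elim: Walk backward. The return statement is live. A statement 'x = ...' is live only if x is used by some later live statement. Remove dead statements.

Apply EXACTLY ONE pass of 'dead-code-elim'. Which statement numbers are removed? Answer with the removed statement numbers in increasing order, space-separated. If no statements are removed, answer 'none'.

Backward liveness scan:
Stmt 1 'd = 7': DEAD (d not in live set [])
Stmt 2 'y = d': DEAD (y not in live set [])
Stmt 3 'v = 1': KEEP (v is live); live-in = []
Stmt 4 'a = 3 - 0': DEAD (a not in live set ['v'])
Stmt 5 'b = v * 0': DEAD (b not in live set ['v'])
Stmt 6 'x = 3': DEAD (x not in live set ['v'])
Stmt 7 'return v': KEEP (return); live-in = ['v']
Removed statement numbers: [1, 2, 4, 5, 6]
Surviving IR:
  v = 1
  return v

Answer: 1 2 4 5 6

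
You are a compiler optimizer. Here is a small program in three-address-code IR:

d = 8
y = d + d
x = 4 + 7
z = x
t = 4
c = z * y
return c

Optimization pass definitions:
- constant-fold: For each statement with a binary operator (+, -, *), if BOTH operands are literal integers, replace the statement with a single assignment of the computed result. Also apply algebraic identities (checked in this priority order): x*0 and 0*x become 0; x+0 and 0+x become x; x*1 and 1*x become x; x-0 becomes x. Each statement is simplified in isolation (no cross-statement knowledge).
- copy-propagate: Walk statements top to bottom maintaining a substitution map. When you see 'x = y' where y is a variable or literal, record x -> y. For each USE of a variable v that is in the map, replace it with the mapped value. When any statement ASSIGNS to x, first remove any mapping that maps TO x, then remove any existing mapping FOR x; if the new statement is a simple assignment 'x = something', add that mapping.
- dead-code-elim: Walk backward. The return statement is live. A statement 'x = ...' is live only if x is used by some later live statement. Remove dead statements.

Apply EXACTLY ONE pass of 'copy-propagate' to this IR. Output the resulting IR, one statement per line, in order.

Applying copy-propagate statement-by-statement:
  [1] d = 8  (unchanged)
  [2] y = d + d  -> y = 8 + 8
  [3] x = 4 + 7  (unchanged)
  [4] z = x  (unchanged)
  [5] t = 4  (unchanged)
  [6] c = z * y  -> c = x * y
  [7] return c  (unchanged)
Result (7 stmts):
  d = 8
  y = 8 + 8
  x = 4 + 7
  z = x
  t = 4
  c = x * y
  return c

Answer: d = 8
y = 8 + 8
x = 4 + 7
z = x
t = 4
c = x * y
return c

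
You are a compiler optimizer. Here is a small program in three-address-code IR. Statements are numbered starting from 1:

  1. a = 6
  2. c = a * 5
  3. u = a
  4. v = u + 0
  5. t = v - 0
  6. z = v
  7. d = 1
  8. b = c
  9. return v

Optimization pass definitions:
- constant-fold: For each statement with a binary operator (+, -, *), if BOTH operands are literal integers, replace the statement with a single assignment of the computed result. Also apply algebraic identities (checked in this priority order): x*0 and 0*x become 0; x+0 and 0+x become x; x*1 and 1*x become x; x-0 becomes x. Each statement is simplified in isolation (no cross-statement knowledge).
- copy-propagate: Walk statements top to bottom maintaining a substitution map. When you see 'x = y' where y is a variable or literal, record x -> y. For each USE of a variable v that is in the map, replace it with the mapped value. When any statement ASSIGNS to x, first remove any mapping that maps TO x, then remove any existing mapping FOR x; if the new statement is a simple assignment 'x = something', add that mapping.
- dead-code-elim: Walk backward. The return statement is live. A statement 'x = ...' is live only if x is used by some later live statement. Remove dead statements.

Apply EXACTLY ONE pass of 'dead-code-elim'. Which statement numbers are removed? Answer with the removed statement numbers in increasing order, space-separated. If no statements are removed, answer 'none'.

Backward liveness scan:
Stmt 1 'a = 6': KEEP (a is live); live-in = []
Stmt 2 'c = a * 5': DEAD (c not in live set ['a'])
Stmt 3 'u = a': KEEP (u is live); live-in = ['a']
Stmt 4 'v = u + 0': KEEP (v is live); live-in = ['u']
Stmt 5 't = v - 0': DEAD (t not in live set ['v'])
Stmt 6 'z = v': DEAD (z not in live set ['v'])
Stmt 7 'd = 1': DEAD (d not in live set ['v'])
Stmt 8 'b = c': DEAD (b not in live set ['v'])
Stmt 9 'return v': KEEP (return); live-in = ['v']
Removed statement numbers: [2, 5, 6, 7, 8]
Surviving IR:
  a = 6
  u = a
  v = u + 0
  return v

Answer: 2 5 6 7 8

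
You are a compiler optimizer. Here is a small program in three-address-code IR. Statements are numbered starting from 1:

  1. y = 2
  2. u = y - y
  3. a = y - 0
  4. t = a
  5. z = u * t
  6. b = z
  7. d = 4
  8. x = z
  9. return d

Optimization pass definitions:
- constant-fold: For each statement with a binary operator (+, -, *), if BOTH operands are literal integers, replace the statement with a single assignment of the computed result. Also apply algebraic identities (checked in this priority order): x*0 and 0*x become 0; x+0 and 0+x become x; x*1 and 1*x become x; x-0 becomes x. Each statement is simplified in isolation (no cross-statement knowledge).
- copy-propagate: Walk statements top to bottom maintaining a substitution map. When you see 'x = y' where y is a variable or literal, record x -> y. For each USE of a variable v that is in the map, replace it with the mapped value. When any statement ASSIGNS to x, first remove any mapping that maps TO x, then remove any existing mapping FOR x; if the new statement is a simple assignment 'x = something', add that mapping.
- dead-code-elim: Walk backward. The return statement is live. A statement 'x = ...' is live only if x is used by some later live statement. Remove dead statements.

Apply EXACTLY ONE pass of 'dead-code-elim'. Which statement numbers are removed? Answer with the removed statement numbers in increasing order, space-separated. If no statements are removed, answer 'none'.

Backward liveness scan:
Stmt 1 'y = 2': DEAD (y not in live set [])
Stmt 2 'u = y - y': DEAD (u not in live set [])
Stmt 3 'a = y - 0': DEAD (a not in live set [])
Stmt 4 't = a': DEAD (t not in live set [])
Stmt 5 'z = u * t': DEAD (z not in live set [])
Stmt 6 'b = z': DEAD (b not in live set [])
Stmt 7 'd = 4': KEEP (d is live); live-in = []
Stmt 8 'x = z': DEAD (x not in live set ['d'])
Stmt 9 'return d': KEEP (return); live-in = ['d']
Removed statement numbers: [1, 2, 3, 4, 5, 6, 8]
Surviving IR:
  d = 4
  return d

Answer: 1 2 3 4 5 6 8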